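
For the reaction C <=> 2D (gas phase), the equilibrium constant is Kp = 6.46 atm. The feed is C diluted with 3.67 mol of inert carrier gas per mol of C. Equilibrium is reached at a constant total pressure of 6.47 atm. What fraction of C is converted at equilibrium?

Let X = conversion of C (basis 1 mol C); extent of reaction ξ = X.
At extent ξ: n_C = 1 − X; n_D = 2X; n_I = 3.67 (inert).
n_T = Σnᵢ = 4.67 + X.
With p_i = (n_i/n_T)P, Kp = p_D^2 / (p_C).
This yields a degree-2 equation in X; solving on (0,1), X = 0.667.

X = 0.667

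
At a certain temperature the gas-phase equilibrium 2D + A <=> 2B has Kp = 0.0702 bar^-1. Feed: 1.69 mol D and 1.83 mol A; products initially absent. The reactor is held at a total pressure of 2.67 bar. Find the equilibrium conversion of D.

Let X = conversion of D (basis 1.69 mol D); extent of reaction ξ = 0.845X.
Moles: n_D = 1.69 − 1.69X; n_A = 1.83 − 0.845X; n_B = 1.69X.
Total moles n_T = 3.52 − 0.845X.
Mole fractions y_i = n_i/n_T; Kp = p_B^2 / (p_D^2 p_A) with p_i = y_i·P.
Substituting and setting equal to 0.0702 bar^-1 gives a polynomial in X; the root in (0,1) is X = 0.233.

X = 0.233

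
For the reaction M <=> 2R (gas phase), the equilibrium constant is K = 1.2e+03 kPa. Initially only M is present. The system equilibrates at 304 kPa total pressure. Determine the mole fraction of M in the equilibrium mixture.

Take 1 mol M as basis and let X be its fractional conversion, so ξ = X.
At extent ξ: n_M = 1 − X; n_R = 2X.
Summing: n_T = 1 + X.
Mole fractions y_i = n_i/n_T; K = p_R^2 / (p_M) with p_i = y_i·P.
Equating to 1.2e+03 kPa and solving on 0 < X < 1: X = 0.705.
Then n_M = 0.295, n_T = 1.7, so y_M = 0.173.

y_M = 0.173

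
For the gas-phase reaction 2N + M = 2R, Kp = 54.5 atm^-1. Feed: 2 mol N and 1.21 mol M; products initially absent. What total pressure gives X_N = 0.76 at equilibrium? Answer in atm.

P = 1 atm

Let X = conversion of N (basis 2 mol N); extent of reaction ξ = X.
Mole table: n_N = 2 − 2X; n_M = 1.21 − X; n_R = 2X.
Summing: n_T = 3.21 − X.
Kp = p_R^2 / (p_N^2 p_M) with p_i = (n_i/n_T)·P.
At X = 0.76: the mole-fraction product g(X) = Π y_i^ν_i = 54.6. Since Kp = g(X)·P^{-1}, P = (g/Kp)^(1/1) = (54.6/54.5)^(1/1) = 1 atm.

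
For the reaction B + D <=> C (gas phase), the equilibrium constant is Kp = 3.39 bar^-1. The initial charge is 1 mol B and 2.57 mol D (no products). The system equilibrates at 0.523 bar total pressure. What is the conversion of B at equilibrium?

X = 0.543

Take 1 mol B as basis and let X be its fractional conversion, so ξ = X.
Mole table: n_B = 1 − X; n_D = 2.57 − X; n_C = X.
Total moles n_T = 3.57 − X.
y_i = n_i/n_T, p_i = y_i·P. Kp = p_C / (p_B p_D).
Setting this equal to 3.39 bar^-1 and taking the physical root (0 < X < 1) gives X = 0.543.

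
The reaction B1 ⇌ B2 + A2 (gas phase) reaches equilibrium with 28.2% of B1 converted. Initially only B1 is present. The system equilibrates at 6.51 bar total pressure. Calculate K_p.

K_p = 0.562 bar

Take 1 mol B1 as basis and let X be its fractional conversion, so ξ = X.
Moles: n_B1 = 1 − X; n_B2 = X; n_A2 = X.
n_T = Σnᵢ = 1 + X.
At X = 0.282: n_B1 = 0.718, n_B2 = 0.282, n_A2 = 0.282, n_T = 1.28.
p_i = (n_i/n_T)·P. K_p = p_B2 p_A2 / (p_B1) = 0.562 bar.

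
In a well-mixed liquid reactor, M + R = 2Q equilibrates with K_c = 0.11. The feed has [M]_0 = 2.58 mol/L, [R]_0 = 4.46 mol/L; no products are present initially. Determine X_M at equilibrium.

X = 0.186

Let X = conversion of M; extent ξ = 2.58·X mol/L.
Concentrations: [M] = 2.58 − 2.58X; [R] = 4.46 − 2.58X; [Q] = 5.16X.
K_c = [Q]^2 / ([M] [R]).
Equating to 0.11: the physical root is X = 0.186.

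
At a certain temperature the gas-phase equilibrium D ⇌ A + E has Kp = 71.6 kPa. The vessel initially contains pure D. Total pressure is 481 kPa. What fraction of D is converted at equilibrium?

X = 0.360

Basis: 1 mol D initially; let X = conversion of D. Extent ξ = X.
Species balance: n_D = 1 − X; n_A = X; n_E = X.
Summing: n_T = 1 + X.
With p_i = (n_i/n_T)P, Kp = p_A p_E / (p_D).
Substituting and setting equal to 71.6 kPa gives a polynomial in X; the root in (0,1) is X = 0.360.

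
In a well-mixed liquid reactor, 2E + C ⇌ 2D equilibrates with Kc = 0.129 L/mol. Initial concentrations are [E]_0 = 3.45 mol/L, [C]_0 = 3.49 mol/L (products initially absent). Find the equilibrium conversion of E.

Let X = conversion of E; extent ξ = 3.45X/2 mol/L.
Concentrations: [E] = 3.45 − 3.45X; [C] = 3.49 − 1.73X; [D] = 3.45X.
Kc = [D]^2 / ([E]^2 [C]).
Setting equal to 0.129 and solving for X on (0,1) gives X = 0.377.

X = 0.377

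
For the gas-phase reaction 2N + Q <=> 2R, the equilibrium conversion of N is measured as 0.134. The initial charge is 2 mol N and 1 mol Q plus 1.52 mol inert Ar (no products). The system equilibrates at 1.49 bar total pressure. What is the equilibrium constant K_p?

Basis: 2 mol N initially; let X = conversion of N. Extent ξ = X.
Species balance: n_N = 2 − 2X; n_Q = 1 − X; n_R = 2X; n_I = 1.52 (inert).
n_T = Σnᵢ = 4.52 − X.
At X = 0.134: n_N = 1.73, n_Q = 0.866, n_R = 0.268, n_T = 4.39.
p_i = (n_i/n_T)·P. K_p = p_R^2 / (p_N^2 p_Q) = 0.0814 bar^-1.

K_p = 0.0814 bar^-1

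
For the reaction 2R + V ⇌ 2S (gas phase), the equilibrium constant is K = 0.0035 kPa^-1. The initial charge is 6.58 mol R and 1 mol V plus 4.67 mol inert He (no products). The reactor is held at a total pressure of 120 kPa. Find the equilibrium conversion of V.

X = 0.414

Take 1 mol V as basis and let X be its fractional conversion, so ξ = X.
At extent ξ: n_R = 6.58 − 2X; n_V = 1 − X; n_S = 2X; n_I = 4.67 (inert).
Total moles n_T = 12.2 − X.
y_i = n_i/n_T, p_i = y_i·P. K = p_S^2 / (p_R^2 p_V).
Substituting and setting equal to 0.0035 kPa^-1 gives a polynomial in X; the root in (0,1) is X = 0.414.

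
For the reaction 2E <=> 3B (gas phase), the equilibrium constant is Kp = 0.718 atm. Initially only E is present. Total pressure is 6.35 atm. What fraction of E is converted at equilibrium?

X = 0.272

Let X = conversion of E (basis 1 mol E); extent of reaction ξ = 0.5X.
Moles: n_E = 1 − X; n_B = 1.5X.
n_T = Σnᵢ = 1 + 0.5X.
y_i = n_i/n_T, p_i = y_i·P. Kp = p_B^3 / (p_E^2).
Equating to 0.718 atm and solving on 0 < X < 1: X = 0.272.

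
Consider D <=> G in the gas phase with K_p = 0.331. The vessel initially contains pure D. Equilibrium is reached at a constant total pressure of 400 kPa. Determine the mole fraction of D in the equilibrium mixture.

Let X = conversion of D (basis 1 mol D); extent of reaction ξ = X.
Mole table: n_D = 1 − X; n_G = X.
n_T stays at 1 (no change in mole number).
With p_i = (n_i/n_T)P, K_p = p_G / (p_D).
Setting this equal to 0.331 and taking the physical root (0 < X < 1) gives X = 0.249.
Then n_D = 0.751, n_T = 1, so y_D = 0.751.

y_D = 0.751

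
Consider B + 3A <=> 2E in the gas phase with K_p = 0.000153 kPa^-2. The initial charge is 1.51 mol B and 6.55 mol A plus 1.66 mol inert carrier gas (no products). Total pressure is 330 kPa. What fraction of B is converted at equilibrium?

X = 0.713

Take 1.51 mol B as basis and let X be its fractional conversion, so ξ = 1.51X.
Moles: n_B = 1.51 − 1.51X; n_A = 6.55 − 4.53X; n_E = 3.02X; n_I = 1.66 (inert).
n_T = Σnᵢ = 9.72 − 3.02X.
Mole fractions y_i = n_i/n_T; K_p = p_E^2 / (p_B p_A^3) with p_i = y_i·P.
Setting this equal to 0.000153 kPa^-2 and taking the physical root (0 < X < 1) gives X = 0.713.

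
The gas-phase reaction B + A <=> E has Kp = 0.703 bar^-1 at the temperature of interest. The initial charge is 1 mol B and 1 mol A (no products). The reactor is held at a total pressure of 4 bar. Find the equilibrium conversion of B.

X = 0.488

Let X = conversion of B (basis 1 mol B); extent of reaction ξ = X.
Moles: n_B = 1 − X; n_A = 1 − X; n_E = X.
n_T = Σnᵢ = 2 − X.
With p_i = (n_i/n_T)P, Kp = p_E / (p_B p_A).
Setting this equal to 0.703 bar^-1 and taking the physical root (0 < X < 1) gives X = 0.488.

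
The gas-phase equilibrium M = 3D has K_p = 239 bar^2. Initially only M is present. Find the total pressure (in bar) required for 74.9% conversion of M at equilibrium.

P = 5.74 bar

Take 1 mol M as basis and let X be its fractional conversion, so ξ = X.
At extent ξ: n_M = 1 − X; n_D = 3X.
Summing: n_T = 1 + 2X.
K_p = p_D^3 / (p_M) with p_i = (n_i/n_T)·P.
At X = 0.749: the mole-fraction product g(X) = Π y_i^ν_i = 7.244. Since K_p = g(X)·P^{2}, P = (K_p/g)^(1/2) = (239/7.244)^(1/2) = 5.74 bar.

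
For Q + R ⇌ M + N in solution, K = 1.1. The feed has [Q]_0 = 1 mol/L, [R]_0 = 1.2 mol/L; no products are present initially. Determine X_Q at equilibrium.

Let X = conversion of Q; extent ξ = 1·X mol/L.
Concentrations: [Q] = 1 − 1X; [R] = 1.2 − 1X; [M] = 1X; [N] = 1X.
K = [M] [N] / ([Q] [R]).
This equals 1.1 at X = 0.558 (the root in 0 < X < 1).

X = 0.558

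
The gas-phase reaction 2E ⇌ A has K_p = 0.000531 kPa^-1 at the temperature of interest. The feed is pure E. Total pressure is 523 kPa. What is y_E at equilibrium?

Basis: 1 mol E initially; let X = conversion of E. Extent ξ = 0.5X.
At extent ξ: n_E = 1 − X; n_A = 0.5X.
n_T = Σnᵢ = 1 − 0.5X.
With p_i = (n_i/n_T)P, K_p = p_A / (p_E^2).
Substituting and setting equal to 0.000531 kPa^-1 gives a polynomial in X; the root in (0,1) is X = 0.312.
Then n_E = 0.688, n_T = 0.844, so y_E = 0.815.

y_E = 0.815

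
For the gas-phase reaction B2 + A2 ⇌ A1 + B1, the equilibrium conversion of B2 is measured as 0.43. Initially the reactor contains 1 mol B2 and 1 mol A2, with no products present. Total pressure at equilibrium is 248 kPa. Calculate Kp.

Kp = 0.569

Let X = conversion of B2 (basis 1 mol B2); extent of reaction ξ = X.
At extent ξ: n_B2 = 1 − X; n_A2 = 1 − X; n_A1 = X; n_B1 = X.
Since Δν = 0, n_T = 2 throughout.
At X = 0.43: n_B2 = 0.57, n_A2 = 0.57, n_A1 = 0.43, n_B1 = 0.43, n_T = 2.
p_i = (n_i/n_T)·P. Kp = p_A1 p_B1 / (p_B2 p_A2) = 0.569.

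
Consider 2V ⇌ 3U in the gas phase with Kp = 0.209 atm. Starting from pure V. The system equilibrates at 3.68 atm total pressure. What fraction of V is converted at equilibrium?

X = 0.224

Basis: 1 mol V initially; let X = conversion of V. Extent ξ = 0.5X.
Mole table: n_V = 1 − X; n_U = 1.5X.
Total moles n_T = 1 + 0.5X.
With p_i = (n_i/n_T)P, Kp = p_U^3 / (p_V^2).
Setting this equal to 0.209 atm and taking the physical root (0 < X < 1) gives X = 0.224.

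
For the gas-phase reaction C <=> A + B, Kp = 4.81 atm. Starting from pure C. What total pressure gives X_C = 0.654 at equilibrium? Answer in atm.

Take 1 mol C as basis and let X be its fractional conversion, so ξ = X.
Moles: n_C = 1 − X; n_A = X; n_B = X.
n_T = Σnᵢ = 1 + X.
Kp = p_A p_B / (p_C) with p_i = (n_i/n_T)·P.
At X = 0.654: the mole-fraction product g(X) = Π y_i^ν_i = 0.7474. Since Kp = g(X)·P^{1}, P = (Kp/g)^(1/1) = (4.81/0.7474)^(1/1) = 6.44 atm.

P = 6.44 atm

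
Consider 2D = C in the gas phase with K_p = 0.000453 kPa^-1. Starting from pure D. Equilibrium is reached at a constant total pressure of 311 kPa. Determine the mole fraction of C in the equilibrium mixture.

y_C = 0.111

Let X = conversion of D (basis 1 mol D); extent of reaction ξ = 0.5X.
Species balance: n_D = 1 − X; n_C = 0.5X.
Total moles n_T = 1 − 0.5X.
y_i = n_i/n_T, p_i = y_i·P. K_p = p_C / (p_D^2).
This yields a degree-2 equation in X; solving on (0,1), X = 0.200.
Then n_C = 0.1, n_T = 0.9, so y_C = 0.111.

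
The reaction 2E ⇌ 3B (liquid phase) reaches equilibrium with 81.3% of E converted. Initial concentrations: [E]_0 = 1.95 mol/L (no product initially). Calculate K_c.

K_c = 101 mol/L

Let X = conversion of E.
Concentrations: [E] = 1.95 − 1.95X; [B] = 2.92X.
At X = 0.813: [E] = 0.365, [B] = 2.38.
K_c = [B]^3 / ([E]^2) = 101 mol/L.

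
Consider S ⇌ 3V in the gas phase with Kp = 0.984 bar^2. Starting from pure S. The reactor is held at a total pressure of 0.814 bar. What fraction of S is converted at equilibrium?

Basis: 1 mol S initially; let X = conversion of S. Extent ξ = X.
Mole table: n_S = 1 − X; n_V = 3X.
n_T = Σnᵢ = 1 + 2X.
Mole fractions y_i = n_i/n_T; Kp = p_V^3 / (p_S) with p_i = y_i·P.
This yields a degree-3 equation in X; solving on (0,1), X = 0.479.

X = 0.479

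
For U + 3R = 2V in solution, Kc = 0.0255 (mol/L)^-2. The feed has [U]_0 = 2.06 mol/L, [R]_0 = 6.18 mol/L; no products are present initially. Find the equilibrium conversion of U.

Let X = conversion of U; extent ξ = 2.06·X mol/L.
Concentrations: [U] = 2.06 − 2.06X; [R] = 6.18 − 6.18X; [V] = 4.12X.
Kc = [V]^2 / ([U] [R]^3).
Setting equal to 0.0255 and solving for X on (0,1) gives X = 0.355.

X = 0.355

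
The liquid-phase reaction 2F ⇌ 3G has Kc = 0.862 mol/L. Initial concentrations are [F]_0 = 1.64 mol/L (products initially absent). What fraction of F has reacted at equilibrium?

X = 0.388

Let X = conversion of F; extent ξ = 1.64X/2 mol/L.
Concentrations: [F] = 1.64 − 1.64X; [G] = 2.46X.
Kc = [G]^3 / ([F]^2).
Solving Kc = 0.862 for X ∈ (0,1): X = 0.388.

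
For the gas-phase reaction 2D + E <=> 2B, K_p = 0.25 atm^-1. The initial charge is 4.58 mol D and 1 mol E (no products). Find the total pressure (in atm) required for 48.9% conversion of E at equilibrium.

Let X = conversion of E (basis 1 mol E); extent of reaction ξ = X.
Mole table: n_D = 4.58 − 2X; n_E = 1 − X; n_B = 2X.
Summing: n_T = 5.58 − X.
K_p = p_B^2 / (p_D^2 p_E) with p_i = (n_i/n_T)·P.
At X = 0.489: the mole-fraction product g(X) = Π y_i^ν_i = 0.7345. Since K_p = g(X)·P^{-1}, P = (g/K_p)^(1/1) = (0.7345/0.25)^(1/1) = 2.94 atm.

P = 2.94 atm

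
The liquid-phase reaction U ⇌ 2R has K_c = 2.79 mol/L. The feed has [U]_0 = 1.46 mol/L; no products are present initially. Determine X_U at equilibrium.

Let X = conversion of U; extent ξ = 1.46·X mol/L.
Concentrations: [U] = 1.46 − 1.46X; [R] = 2.92X.
K_c = [R]^2 / ([U]).
Setting equal to 2.79 and solving for X on (0,1) gives X = 0.492.

X = 0.492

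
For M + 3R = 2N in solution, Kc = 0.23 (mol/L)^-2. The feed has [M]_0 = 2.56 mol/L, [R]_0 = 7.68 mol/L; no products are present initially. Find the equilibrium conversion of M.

X = 0.575

Let X = conversion of M; extent ξ = 2.56·X mol/L.
Concentrations: [M] = 2.56 − 2.56X; [R] = 7.68 − 7.68X; [N] = 5.12X.
Kc = [N]^2 / ([M] [R]^3).
This equals 0.23 at X = 0.575 (the root in 0 < X < 1).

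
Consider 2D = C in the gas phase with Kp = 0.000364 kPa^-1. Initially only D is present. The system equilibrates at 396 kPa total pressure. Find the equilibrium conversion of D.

Take 1 mol D as basis and let X be its fractional conversion, so ξ = 0.5X.
Mole table: n_D = 1 − X; n_C = 0.5X.
n_T = Σnᵢ = 1 − 0.5X.
With p_i = (n_i/n_T)P, Kp = p_C / (p_D^2).
This yields a degree-2 equation in X; solving on (0,1), X = 0.204.

X = 0.204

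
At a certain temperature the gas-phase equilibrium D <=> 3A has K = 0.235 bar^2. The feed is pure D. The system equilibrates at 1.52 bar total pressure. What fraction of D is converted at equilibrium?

Basis: 1 mol D initially; let X = conversion of D. Extent ξ = X.
Species balance: n_D = 1 − X; n_A = 3X.
Total moles n_T = 1 + 2X.
y_i = n_i/n_T, p_i = y_i·P. K = p_A^3 / (p_D).
Setting this equal to 0.235 bar^2 and taking the physical root (0 < X < 1) gives X = 0.179.

X = 0.179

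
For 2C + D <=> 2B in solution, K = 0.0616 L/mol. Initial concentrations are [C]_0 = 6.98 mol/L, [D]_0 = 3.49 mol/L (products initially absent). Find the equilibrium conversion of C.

Let X = conversion of C; extent ξ = 6.98X/2 mol/L.
Concentrations: [C] = 6.98 − 6.98X; [D] = 3.49 − 3.49X; [B] = 6.98X.
K = [B]^2 / ([C]^2 [D]).
This equals 0.0616 at X = 0.282 (the root in 0 < X < 1).

X = 0.282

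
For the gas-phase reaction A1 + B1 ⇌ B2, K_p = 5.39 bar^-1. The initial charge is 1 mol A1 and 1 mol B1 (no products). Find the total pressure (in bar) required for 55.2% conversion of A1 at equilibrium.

Basis: 1 mol A1 initially; let X = conversion of A1. Extent ξ = X.
Mole table: n_A1 = 1 − X; n_B1 = 1 − X; n_B2 = X.
n_T = Σnᵢ = 2 − X.
K_p = p_B2 / (p_A1 p_B1) with p_i = (n_i/n_T)·P.
At X = 0.552: the mole-fraction product g(X) = Π y_i^ν_i = 3.982. Since K_p = g(X)·P^{-1}, P = (g/K_p)^(1/1) = (3.982/5.39)^(1/1) = 0.739 bar.

P = 0.739 bar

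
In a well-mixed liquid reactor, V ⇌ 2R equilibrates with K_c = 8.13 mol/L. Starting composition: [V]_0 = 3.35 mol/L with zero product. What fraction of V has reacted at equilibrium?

Let X = conversion of V; extent ξ = 3.35·X mol/L.
Concentrations: [V] = 3.35 − 3.35X; [R] = 6.7X.
K_c = [R]^2 / ([V]).
This equals 8.13 at X = 0.533 (the root in 0 < X < 1).

X = 0.533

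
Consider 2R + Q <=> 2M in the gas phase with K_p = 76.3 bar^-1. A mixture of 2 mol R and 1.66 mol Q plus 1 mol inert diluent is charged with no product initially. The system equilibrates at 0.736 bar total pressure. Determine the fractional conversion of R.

X = 0.781

Take 2 mol R as basis and let X be its fractional conversion, so ξ = X.
Mole table: n_R = 2 − 2X; n_Q = 1.66 − X; n_M = 2X; n_I = 1 (inert).
Total moles n_T = 4.66 − X.
With p_i = (n_i/n_T)P, K_p = p_M^2 / (p_R^2 p_Q).
Setting this equal to 76.3 bar^-1 and taking the physical root (0 < X < 1) gives X = 0.781.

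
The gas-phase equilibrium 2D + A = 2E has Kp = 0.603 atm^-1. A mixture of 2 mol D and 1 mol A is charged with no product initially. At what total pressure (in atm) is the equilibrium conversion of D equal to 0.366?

P = 2.3 atm

Let X = conversion of D (basis 2 mol D); extent of reaction ξ = X.
Moles: n_D = 2 − 2X; n_A = 1 − X; n_E = 2X.
n_T = Σnᵢ = 3 − X.
Kp = p_E^2 / (p_D^2 p_A) with p_i = (n_i/n_T)·P.
At X = 0.366: the mole-fraction product g(X) = Π y_i^ν_i = 1.385. Since Kp = g(X)·P^{-1}, P = (g/Kp)^(1/1) = (1.385/0.603)^(1/1) = 2.3 atm.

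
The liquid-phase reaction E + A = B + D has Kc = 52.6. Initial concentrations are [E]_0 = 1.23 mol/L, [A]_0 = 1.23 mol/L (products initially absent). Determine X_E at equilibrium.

X = 0.879

Let X = conversion of E; extent ξ = 1.23·X mol/L.
Concentrations: [E] = 1.23 − 1.23X; [A] = 1.23 − 1.23X; [B] = 1.23X; [D] = 1.23X.
Kc = [B] [D] / ([E] [A]).
Equating to 52.6: the physical root is X = 0.879.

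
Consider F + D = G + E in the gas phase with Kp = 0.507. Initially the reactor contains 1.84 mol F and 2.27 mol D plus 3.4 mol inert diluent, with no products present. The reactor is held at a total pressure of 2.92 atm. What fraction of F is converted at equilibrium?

Take 1.84 mol F as basis and let X be its fractional conversion, so ξ = 1.84X.
At extent ξ: n_F = 1.84 − 1.84X; n_D = 2.27 − 1.84X; n_G = 1.84X; n_E = 1.84X; n_I = 3.4 (inert).
Total moles n_T = 7.51 (Δν = 0, constant).
y_i = n_i/n_T, p_i = y_i·P. Kp = p_G p_E / (p_F p_D).
Substituting and setting equal to 0.507 gives a polynomial in X; the root in (0,1) is X = 0.460.

X = 0.460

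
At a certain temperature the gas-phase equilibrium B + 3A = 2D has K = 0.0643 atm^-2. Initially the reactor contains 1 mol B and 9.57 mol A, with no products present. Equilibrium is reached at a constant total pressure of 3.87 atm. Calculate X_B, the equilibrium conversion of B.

X = 0.654

Basis: 1 mol B initially; let X = conversion of B. Extent ξ = X.
Species balance: n_B = 1 − X; n_A = 9.57 − 3X; n_D = 2X.
Total moles n_T = 10.6 − 2X.
With p_i = (n_i/n_T)P, K = p_D^2 / (p_B p_A^3).
Setting this equal to 0.0643 atm^-2 and taking the physical root (0 < X < 1) gives X = 0.654.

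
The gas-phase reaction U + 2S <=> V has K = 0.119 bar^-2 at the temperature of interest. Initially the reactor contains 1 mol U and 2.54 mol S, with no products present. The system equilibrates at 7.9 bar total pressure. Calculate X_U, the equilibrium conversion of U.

X = 0.684

Let X = conversion of U (basis 1 mol U); extent of reaction ξ = X.
Species balance: n_U = 1 − X; n_S = 2.54 − 2X; n_V = X.
n_T = Σnᵢ = 3.54 − 2X.
y_i = n_i/n_T, p_i = y_i·P. K = p_V / (p_U p_S^2).
This yields a degree-3 equation in X; solving on (0,1), X = 0.684.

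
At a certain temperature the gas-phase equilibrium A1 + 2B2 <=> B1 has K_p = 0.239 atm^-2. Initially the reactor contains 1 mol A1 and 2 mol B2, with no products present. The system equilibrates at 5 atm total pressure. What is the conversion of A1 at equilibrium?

X = 0.564

Basis: 1 mol A1 initially; let X = conversion of A1. Extent ξ = X.
Species balance: n_A1 = 1 − X; n_B2 = 2 − 2X; n_B1 = X.
Total moles n_T = 3 − 2X.
y_i = n_i/n_T, p_i = y_i·P. K_p = p_B1 / (p_A1 p_B2^2).
Equating to 0.239 atm^-2 and solving on 0 < X < 1: X = 0.564.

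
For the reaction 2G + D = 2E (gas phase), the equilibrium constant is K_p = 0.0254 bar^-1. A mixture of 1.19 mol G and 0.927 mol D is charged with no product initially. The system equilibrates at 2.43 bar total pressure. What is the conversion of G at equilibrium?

Let X = conversion of G (basis 1.19 mol G); extent of reaction ξ = 0.595X.
Moles: n_G = 1.19 − 1.19X; n_D = 0.927 − 0.595X; n_E = 1.19X.
Total moles n_T = 2.12 − 0.595X.
With p_i = (n_i/n_T)P, K_p = p_E^2 / (p_G^2 p_D).
Setting this equal to 0.0254 bar^-1 and taking the physical root (0 < X < 1) gives X = 0.138.

X = 0.138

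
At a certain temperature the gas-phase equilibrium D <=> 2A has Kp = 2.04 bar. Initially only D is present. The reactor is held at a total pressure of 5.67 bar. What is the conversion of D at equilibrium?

Take 1 mol D as basis and let X be its fractional conversion, so ξ = X.
At extent ξ: n_D = 1 − X; n_A = 2X.
Total moles n_T = 1 + X.
With p_i = (n_i/n_T)P, Kp = p_A^2 / (p_D).
This yields a degree-2 equation in X; solving on (0,1), X = 0.287.

X = 0.287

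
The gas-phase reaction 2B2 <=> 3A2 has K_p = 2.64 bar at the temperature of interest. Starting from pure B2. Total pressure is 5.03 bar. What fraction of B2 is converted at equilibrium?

Take 1 mol B2 as basis and let X be its fractional conversion, so ξ = 0.5X.
Moles: n_B2 = 1 − X; n_A2 = 1.5X.
n_T = Σnᵢ = 1 + 0.5X.
y_i = n_i/n_T, p_i = y_i·P. K_p = p_A2^3 / (p_B2^2).
Equating to 2.64 bar and solving on 0 < X < 1: X = 0.405.

X = 0.405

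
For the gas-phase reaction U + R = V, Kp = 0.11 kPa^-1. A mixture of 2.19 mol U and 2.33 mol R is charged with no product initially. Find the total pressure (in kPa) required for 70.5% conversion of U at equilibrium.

Take 2.19 mol U as basis and let X be its fractional conversion, so ξ = 2.19X.
Species balance: n_U = 2.19 − 2.19X; n_R = 2.33 − 2.19X; n_V = 2.19X.
Total moles n_T = 4.52 − 2.19X.
Kp = p_V / (p_U p_R) with p_i = (n_i/n_T)·P.
At X = 0.705: the mole-fraction product g(X) = Π y_i^ν_i = 9.048. Since Kp = g(X)·P^{-1}, P = (g/Kp)^(1/1) = (9.048/0.11)^(1/1) = 82.3 kPa.

P = 82.3 kPa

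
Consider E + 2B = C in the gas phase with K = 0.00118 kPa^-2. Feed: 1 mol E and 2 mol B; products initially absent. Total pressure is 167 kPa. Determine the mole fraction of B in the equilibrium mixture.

y_B = 0.317

Basis: 1 mol E initially; let X = conversion of E. Extent ξ = X.
At extent ξ: n_E = 1 − X; n_B = 2 − 2X; n_C = X.
n_T = Σnᵢ = 3 − 2X.
Mole fractions y_i = n_i/n_T; K = p_C / (p_E p_B^2) with p_i = y_i·P.
Equating to 0.00118 kPa^-2 and solving on 0 < X < 1: X = 0.768.
Then n_B = 0.464, n_T = 1.46, so y_B = 0.317.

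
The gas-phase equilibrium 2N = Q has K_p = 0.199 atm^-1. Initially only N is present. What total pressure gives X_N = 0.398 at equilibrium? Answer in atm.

Basis: 1 mol N initially; let X = conversion of N. Extent ξ = 0.5X.
Species balance: n_N = 1 − X; n_Q = 0.5X.
Summing: n_T = 1 − 0.5X.
K_p = p_Q / (p_N^2) with p_i = (n_i/n_T)·P.
At X = 0.398: the mole-fraction product g(X) = Π y_i^ν_i = 0.4398. Since K_p = g(X)·P^{-1}, P = (g/K_p)^(1/1) = (0.4398/0.199)^(1/1) = 2.21 atm.

P = 2.21 atm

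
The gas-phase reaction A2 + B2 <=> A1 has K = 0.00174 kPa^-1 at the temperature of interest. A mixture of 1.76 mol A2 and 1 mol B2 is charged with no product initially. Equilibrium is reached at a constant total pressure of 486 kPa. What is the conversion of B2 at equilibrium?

Basis: 1 mol B2 initially; let X = conversion of B2. Extent ξ = X.
At extent ξ: n_A2 = 1.76 − X; n_B2 = 1 − X; n_A1 = X.
Summing: n_T = 2.76 − X.
With p_i = (n_i/n_T)P, K = p_A1 / (p_A2 p_B2).
This yields a degree-2 equation in X; solving on (0,1), X = 0.332.

X = 0.332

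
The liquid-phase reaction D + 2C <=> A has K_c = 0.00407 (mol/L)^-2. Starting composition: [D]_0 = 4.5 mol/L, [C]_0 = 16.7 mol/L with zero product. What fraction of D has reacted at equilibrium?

Let X = conversion of D; extent ξ = 4.5·X mol/L.
Concentrations: [D] = 4.5 − 4.5X; [C] = 16.7 − 9X; [A] = 4.5X.
K_c = [A] / ([D] [C]^2).
Setting equal to 0.00407 and solving for X on (0,1) gives X = 0.408.

X = 0.408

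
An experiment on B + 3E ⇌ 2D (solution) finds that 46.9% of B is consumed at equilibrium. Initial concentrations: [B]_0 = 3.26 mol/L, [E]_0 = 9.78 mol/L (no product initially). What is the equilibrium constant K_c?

K_c = 0.0386 (mol/L)^-2

Let X = conversion of B.
Concentrations: [B] = 3.26 − 3.26X; [E] = 9.78 − 9.78X; [D] = 6.52X.
At X = 0.469: [B] = 1.73, [E] = 5.19, [D] = 3.06.
K_c = [D]^2 / ([B] [E]^3) = 0.0386 (mol/L)^-2.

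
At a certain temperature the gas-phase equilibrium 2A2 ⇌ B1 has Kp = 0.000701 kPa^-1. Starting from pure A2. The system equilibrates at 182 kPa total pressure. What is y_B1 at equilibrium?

Let X = conversion of A2 (basis 1 mol A2); extent of reaction ξ = 0.5X.
Mole table: n_A2 = 1 − X; n_B1 = 0.5X.
n_T = Σnᵢ = 1 − 0.5X.
Mole fractions y_i = n_i/n_T; Kp = p_B1 / (p_A2^2) with p_i = y_i·P.
Substituting and setting equal to 0.000701 kPa^-1 gives a polynomial in X; the root in (0,1) is X = 0.186.
Then n_B1 = 0.0931, n_T = 0.907, so y_B1 = 0.103.

y_B1 = 0.103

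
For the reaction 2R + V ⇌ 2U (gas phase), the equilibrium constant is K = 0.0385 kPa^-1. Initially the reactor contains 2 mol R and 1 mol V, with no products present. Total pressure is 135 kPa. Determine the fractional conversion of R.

X = 0.504

Let X = conversion of R (basis 2 mol R); extent of reaction ξ = X.
Mole table: n_R = 2 − 2X; n_V = 1 − X; n_U = 2X.
n_T = Σnᵢ = 3 − X.
With p_i = (n_i/n_T)P, K = p_U^2 / (p_R^2 p_V).
Substituting and setting equal to 0.0385 kPa^-1 gives a polynomial in X; the root in (0,1) is X = 0.504.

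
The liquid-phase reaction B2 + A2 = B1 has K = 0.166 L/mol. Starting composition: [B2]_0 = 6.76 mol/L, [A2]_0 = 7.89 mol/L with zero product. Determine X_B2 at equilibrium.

Let X = conversion of B2; extent ξ = 6.76·X mol/L.
Concentrations: [B2] = 6.76 − 6.76X; [A2] = 7.89 − 6.76X; [B1] = 6.76X.
K = [B1] / ([B2] [A2]).
Solving K = 0.166 for X ∈ (0,1): X = 0.447.

X = 0.447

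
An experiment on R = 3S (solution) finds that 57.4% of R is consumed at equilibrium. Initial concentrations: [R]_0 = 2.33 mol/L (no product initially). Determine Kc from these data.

Let X = conversion of R.
Concentrations: [R] = 2.33 − 2.33X; [S] = 6.99X.
At X = 0.574: [R] = 0.993, [S] = 4.01.
Kc = [S]^3 / ([R]) = 65.1 (mol/L)^2.

Kc = 65.1 (mol/L)^2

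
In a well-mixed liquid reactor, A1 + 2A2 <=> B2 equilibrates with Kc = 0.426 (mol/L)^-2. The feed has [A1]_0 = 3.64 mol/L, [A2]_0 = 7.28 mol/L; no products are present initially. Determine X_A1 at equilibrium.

Let X = conversion of A1; extent ξ = 3.64·X mol/L.
Concentrations: [A1] = 3.64 − 3.64X; [A2] = 7.28 − 7.28X; [B2] = 3.64X.
Kc = [B2] / ([A1] [A2]^2).
Solving Kc = 0.426 for X ∈ (0,1): X = 0.688.

X = 0.688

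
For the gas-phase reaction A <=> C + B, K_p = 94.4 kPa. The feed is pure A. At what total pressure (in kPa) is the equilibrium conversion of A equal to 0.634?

Take 1 mol A as basis and let X be its fractional conversion, so ξ = X.
At extent ξ: n_A = 1 − X; n_C = X; n_B = X.
Summing: n_T = 1 + X.
K_p = p_C p_B / (p_A) with p_i = (n_i/n_T)·P.
At X = 0.634: the mole-fraction product g(X) = Π y_i^ν_i = 0.6721. Since K_p = g(X)·P^{1}, P = (K_p/g)^(1/1) = (94.4/0.6721)^(1/1) = 140 kPa.

P = 140 kPa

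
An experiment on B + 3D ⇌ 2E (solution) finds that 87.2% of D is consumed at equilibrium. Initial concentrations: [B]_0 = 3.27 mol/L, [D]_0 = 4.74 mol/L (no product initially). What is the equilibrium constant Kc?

Kc = 18 (mol/L)^-2

Let X = conversion of D.
Concentrations: [B] = 3.27 − 1.58X; [D] = 4.74 − 4.74X; [E] = 3.16X.
At X = 0.872: [B] = 1.89, [D] = 0.607, [E] = 2.76.
Kc = [E]^2 / ([B] [D]^3) = 18 (mol/L)^-2.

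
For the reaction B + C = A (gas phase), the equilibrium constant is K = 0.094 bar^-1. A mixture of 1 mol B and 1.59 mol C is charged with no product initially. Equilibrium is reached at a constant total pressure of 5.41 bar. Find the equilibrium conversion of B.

Basis: 1 mol B initially; let X = conversion of B. Extent ξ = X.
At extent ξ: n_B = 1 − X; n_C = 1.59 − X; n_A = X.
Total moles n_T = 2.59 − X.
y_i = n_i/n_T, p_i = y_i·P. K = p_A / (p_B p_C).
This yields a degree-2 equation in X; solving on (0,1), X = 0.227.

X = 0.227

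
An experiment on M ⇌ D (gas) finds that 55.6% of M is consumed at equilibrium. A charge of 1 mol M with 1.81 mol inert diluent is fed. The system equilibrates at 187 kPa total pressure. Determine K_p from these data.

K_p = 1.25

Take 1 mol M as basis and let X be its fractional conversion, so ξ = X.
Mole table: n_M = 1 − X; n_D = X; n_I = 1.81 (inert).
Total moles n_T = 2.81 (Δν = 0, constant).
At X = 0.556: n_M = 0.444, n_D = 0.556, n_T = 2.81.
p_i = (n_i/n_T)·P. K_p = p_D / (p_M) = 1.25.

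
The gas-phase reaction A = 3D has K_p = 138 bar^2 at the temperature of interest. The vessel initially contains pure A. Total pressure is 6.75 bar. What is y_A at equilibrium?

Take 1 mol A as basis and let X be its fractional conversion, so ξ = X.
Moles: n_A = 1 − X; n_D = 3X.
n_T = Σnᵢ = 1 + 2X.
With p_i = (n_i/n_T)P, K_p = p_D^3 / (p_A).
This yields a degree-3 equation in X; solving on (0,1), X = 0.601.
Then n_A = 0.399, n_T = 2.2, so y_A = 0.181.

y_A = 0.181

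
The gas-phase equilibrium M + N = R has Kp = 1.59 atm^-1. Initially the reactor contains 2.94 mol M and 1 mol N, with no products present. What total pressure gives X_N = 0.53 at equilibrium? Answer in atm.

P = 1 atm

Basis: 1 mol N initially; let X = conversion of N. Extent ξ = X.
At extent ξ: n_M = 2.94 − X; n_N = 1 − X; n_R = X.
n_T = Σnᵢ = 3.94 − X.
Kp = p_R / (p_M p_N) with p_i = (n_i/n_T)·P.
At X = 0.53: the mole-fraction product g(X) = Π y_i^ν_i = 1.596. Since Kp = g(X)·P^{-1}, P = (g/Kp)^(1/1) = (1.596/1.59)^(1/1) = 1 atm.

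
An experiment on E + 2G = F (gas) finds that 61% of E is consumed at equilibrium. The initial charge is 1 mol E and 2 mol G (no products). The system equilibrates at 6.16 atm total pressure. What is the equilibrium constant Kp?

Kp = 0.215 atm^-2

Basis: 1 mol E initially; let X = conversion of E. Extent ξ = X.
Moles: n_E = 1 − X; n_G = 2 − 2X; n_F = X.
Total moles n_T = 3 − 2X.
At X = 0.61: n_E = 0.39, n_G = 0.78, n_F = 0.61, n_T = 1.78.
p_i = (n_i/n_T)·P. Kp = p_F / (p_E p_G^2) = 0.215 atm^-2.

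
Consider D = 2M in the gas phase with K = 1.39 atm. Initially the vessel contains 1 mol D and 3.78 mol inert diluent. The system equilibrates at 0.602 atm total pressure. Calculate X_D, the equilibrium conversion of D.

X = 0.801

Let X = conversion of D (basis 1 mol D); extent of reaction ξ = X.
At extent ξ: n_D = 1 − X; n_M = 2X; n_I = 3.78 (inert).
Summing: n_T = 4.78 + X.
Mole fractions y_i = n_i/n_T; K = p_M^2 / (p_D) with p_i = y_i·P.
This yields a degree-2 equation in X; solving on (0,1), X = 0.801.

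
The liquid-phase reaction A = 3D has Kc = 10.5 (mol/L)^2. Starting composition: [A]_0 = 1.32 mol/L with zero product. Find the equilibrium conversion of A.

X = 0.486

Let X = conversion of A; extent ξ = 1.32·X mol/L.
Concentrations: [A] = 1.32 − 1.32X; [D] = 3.96X.
Kc = [D]^3 / ([A]).
This equals 10.5 at X = 0.486 (the root in 0 < X < 1).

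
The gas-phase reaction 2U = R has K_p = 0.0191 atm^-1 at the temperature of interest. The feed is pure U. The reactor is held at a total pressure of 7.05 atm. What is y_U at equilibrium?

y_U = 0.893

Basis: 1 mol U initially; let X = conversion of U. Extent ξ = 0.5X.
Mole table: n_U = 1 − X; n_R = 0.5X.
n_T = Σnᵢ = 1 − 0.5X.
With p_i = (n_i/n_T)P, K_p = p_R / (p_U^2).
This yields a degree-2 equation in X; solving on (0,1), X = 0.194.
Then n_U = 0.806, n_T = 0.903, so y_U = 0.893.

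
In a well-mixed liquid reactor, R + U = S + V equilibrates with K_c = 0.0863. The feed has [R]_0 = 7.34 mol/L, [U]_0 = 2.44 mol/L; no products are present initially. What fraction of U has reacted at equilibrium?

Let X = conversion of U; extent ξ = 2.44·X mol/L.
Concentrations: [R] = 7.34 − 2.44X; [U] = 2.44 − 2.44X; [S] = 2.44X; [V] = 2.44X.
K_c = [S] [V] / ([R] [U]).
Solving K_c = 0.0863 for X ∈ (0,1): X = 0.376.

X = 0.376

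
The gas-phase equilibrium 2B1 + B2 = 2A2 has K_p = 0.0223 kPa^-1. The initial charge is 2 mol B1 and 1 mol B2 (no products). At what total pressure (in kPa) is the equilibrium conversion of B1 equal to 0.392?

P = 80 kPa

Take 2 mol B1 as basis and let X be its fractional conversion, so ξ = X.
Species balance: n_B1 = 2 − 2X; n_B2 = 1 − X; n_A2 = 2X.
Total moles n_T = 3 − X.
K_p = p_A2^2 / (p_B1^2 p_B2) with p_i = (n_i/n_T)·P.
At X = 0.392: the mole-fraction product g(X) = Π y_i^ν_i = 1.783. Since K_p = g(X)·P^{-1}, P = (g/K_p)^(1/1) = (1.783/0.0223)^(1/1) = 80 kPa.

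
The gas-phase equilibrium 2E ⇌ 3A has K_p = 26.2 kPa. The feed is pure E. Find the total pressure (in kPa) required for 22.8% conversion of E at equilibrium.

Let X = conversion of E (basis 1 mol E); extent of reaction ξ = 0.5X.
At extent ξ: n_E = 1 − X; n_A = 1.5X.
Summing: n_T = 1 + 0.5X.
K_p = p_A^3 / (p_E^2) with p_i = (n_i/n_T)·P.
At X = 0.228: the mole-fraction product g(X) = Π y_i^ν_i = 0.06025. Since K_p = g(X)·P^{1}, P = (K_p/g)^(1/1) = (26.2/0.06025)^(1/1) = 435 kPa.

P = 435 kPa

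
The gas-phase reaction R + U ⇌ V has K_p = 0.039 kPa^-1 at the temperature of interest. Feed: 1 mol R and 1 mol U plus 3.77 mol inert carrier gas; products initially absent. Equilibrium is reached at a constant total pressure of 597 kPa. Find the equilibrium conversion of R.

X = 0.628

Let X = conversion of R (basis 1 mol R); extent of reaction ξ = X.
At extent ξ: n_R = 1 − X; n_U = 1 − X; n_V = X; n_I = 3.77 (inert).
Total moles n_T = 5.77 − X.
y_i = n_i/n_T, p_i = y_i·P. K_p = p_V / (p_R p_U).
Setting this equal to 0.039 kPa^-1 and taking the physical root (0 < X < 1) gives X = 0.628.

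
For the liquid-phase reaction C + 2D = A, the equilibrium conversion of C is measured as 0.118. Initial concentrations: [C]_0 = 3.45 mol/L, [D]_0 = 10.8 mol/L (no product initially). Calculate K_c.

Let X = conversion of C.
Concentrations: [C] = 3.45 − 3.45X; [D] = 10.8 − 6.9X; [A] = 3.45X.
At X = 0.118: [C] = 3.04, [D] = 9.99, [A] = 0.407.
K_c = [A] / ([C] [D]^2) = 0.00134 (mol/L)^-2.

K_c = 0.00134 (mol/L)^-2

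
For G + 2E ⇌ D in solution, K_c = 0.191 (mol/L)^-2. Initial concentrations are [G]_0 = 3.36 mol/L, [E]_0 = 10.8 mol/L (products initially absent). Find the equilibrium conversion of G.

X = 0.837

Let X = conversion of G; extent ξ = 3.36·X mol/L.
Concentrations: [G] = 3.36 − 3.36X; [E] = 10.8 − 6.72X; [D] = 3.36X.
K_c = [D] / ([G] [E]^2).
Setting equal to 0.191 and solving for X on (0,1) gives X = 0.837.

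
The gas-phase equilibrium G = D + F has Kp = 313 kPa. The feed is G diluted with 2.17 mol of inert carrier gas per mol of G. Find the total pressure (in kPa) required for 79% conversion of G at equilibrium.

Take 1 mol G as basis and let X be its fractional conversion, so ξ = X.
At extent ξ: n_G = 1 − X; n_D = X; n_F = X; n_I = 2.17 (inert).
n_T = Σnᵢ = 3.17 + X.
Kp = p_D p_F / (p_G) with p_i = (n_i/n_T)·P.
At X = 0.79: the mole-fraction product g(X) = Π y_i^ν_i = 0.7505. Since Kp = g(X)·P^{1}, P = (Kp/g)^(1/1) = (313/0.7505)^(1/1) = 417 kPa.

P = 417 kPa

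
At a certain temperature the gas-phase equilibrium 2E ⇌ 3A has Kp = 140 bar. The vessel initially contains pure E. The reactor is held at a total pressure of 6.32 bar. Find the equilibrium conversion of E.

X = 0.774

Take 1 mol E as basis and let X be its fractional conversion, so ξ = 0.5X.
At extent ξ: n_E = 1 − X; n_A = 1.5X.
n_T = Σnᵢ = 1 + 0.5X.
With p_i = (n_i/n_T)P, Kp = p_A^3 / (p_E^2).
Substituting and setting equal to 140 bar gives a polynomial in X; the root in (0,1) is X = 0.774.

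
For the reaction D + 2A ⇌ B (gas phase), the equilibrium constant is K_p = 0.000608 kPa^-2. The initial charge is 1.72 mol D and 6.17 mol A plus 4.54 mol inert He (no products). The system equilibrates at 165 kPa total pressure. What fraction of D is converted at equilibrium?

Basis: 1.72 mol D initially; let X = conversion of D. Extent ξ = 1.72X.
At extent ξ: n_D = 1.72 − 1.72X; n_A = 6.17 − 3.44X; n_B = 1.72X; n_I = 4.54 (inert).
Total moles n_T = 12.4 − 3.44X.
y_i = n_i/n_T, p_i = y_i·P. K_p = p_B / (p_D p_A^2).
Equating to 0.000608 kPa^-2 and solving on 0 < X < 1: X = 0.700.

X = 0.700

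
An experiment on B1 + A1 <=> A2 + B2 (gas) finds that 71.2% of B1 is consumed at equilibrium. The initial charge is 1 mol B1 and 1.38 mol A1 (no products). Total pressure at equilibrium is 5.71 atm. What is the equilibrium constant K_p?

Let X = conversion of B1 (basis 1 mol B1); extent of reaction ξ = X.
Species balance: n_B1 = 1 − X; n_A1 = 1.38 − X; n_A2 = X; n_B2 = X.
Total moles n_T = 2.38 (Δν = 0, constant).
At X = 0.712: n_B1 = 0.288, n_A1 = 0.668, n_A2 = 0.712, n_B2 = 0.712, n_T = 2.38.
p_i = (n_i/n_T)·P. K_p = p_A2 p_B2 / (p_B1 p_A1) = 2.64.

K_p = 2.64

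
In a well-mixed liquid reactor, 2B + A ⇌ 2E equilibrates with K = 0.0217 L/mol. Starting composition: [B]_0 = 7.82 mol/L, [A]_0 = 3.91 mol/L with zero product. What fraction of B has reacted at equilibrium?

Let X = conversion of B; extent ξ = 7.82X/2 mol/L.
Concentrations: [B] = 7.82 − 7.82X; [A] = 3.91 − 3.91X; [E] = 7.82X.
K = [E]^2 / ([B]^2 [A]).
Solving K = 0.0217 for X ∈ (0,1): X = 0.206.

X = 0.206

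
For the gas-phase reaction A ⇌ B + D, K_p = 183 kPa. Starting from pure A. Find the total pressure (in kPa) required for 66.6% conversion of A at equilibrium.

Let X = conversion of A (basis 1 mol A); extent of reaction ξ = X.
At extent ξ: n_A = 1 − X; n_B = X; n_D = X.
Total moles n_T = 1 + X.
K_p = p_B p_D / (p_A) with p_i = (n_i/n_T)·P.
At X = 0.666: the mole-fraction product g(X) = Π y_i^ν_i = 0.7971. Since K_p = g(X)·P^{1}, P = (K_p/g)^(1/1) = (183/0.7971)^(1/1) = 230 kPa.

P = 230 kPa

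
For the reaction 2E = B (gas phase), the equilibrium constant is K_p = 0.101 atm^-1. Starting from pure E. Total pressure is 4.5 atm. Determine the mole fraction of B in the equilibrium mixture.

y_B = 0.253

Take 1 mol E as basis and let X be its fractional conversion, so ξ = 0.5X.
Moles: n_E = 1 − X; n_B = 0.5X.
Total moles n_T = 1 − 0.5X.
y_i = n_i/n_T, p_i = y_i·P. K_p = p_B / (p_E^2).
Setting this equal to 0.101 atm^-1 and taking the physical root (0 < X < 1) gives X = 0.404.
Then n_B = 0.202, n_T = 0.798, so y_B = 0.253.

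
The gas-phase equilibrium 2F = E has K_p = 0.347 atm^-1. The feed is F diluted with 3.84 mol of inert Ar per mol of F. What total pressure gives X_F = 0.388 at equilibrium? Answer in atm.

P = 6.94 atm

Let X = conversion of F (basis 1 mol F); extent of reaction ξ = 0.5X.
Mole table: n_F = 1 − X; n_E = 0.5X; n_I = 3.84 (inert).
Total moles n_T = 4.84 − 0.5X.
K_p = p_E / (p_F^2) with p_i = (n_i/n_T)·P.
At X = 0.388: the mole-fraction product g(X) = Π y_i^ν_i = 2.406. Since K_p = g(X)·P^{-1}, P = (g/K_p)^(1/1) = (2.406/0.347)^(1/1) = 6.94 atm.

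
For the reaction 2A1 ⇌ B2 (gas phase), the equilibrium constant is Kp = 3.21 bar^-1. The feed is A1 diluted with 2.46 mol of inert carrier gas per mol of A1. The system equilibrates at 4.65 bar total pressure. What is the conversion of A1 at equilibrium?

X = 0.726

Basis: 1 mol A1 initially; let X = conversion of A1. Extent ξ = 0.5X.
Moles: n_A1 = 1 − X; n_B2 = 0.5X; n_I = 2.46 (inert).
n_T = Σnᵢ = 3.46 − 0.5X.
y_i = n_i/n_T, p_i = y_i·P. Kp = p_B2 / (p_A1^2).
Substituting and setting equal to 3.21 bar^-1 gives a polynomial in X; the root in (0,1) is X = 0.726.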